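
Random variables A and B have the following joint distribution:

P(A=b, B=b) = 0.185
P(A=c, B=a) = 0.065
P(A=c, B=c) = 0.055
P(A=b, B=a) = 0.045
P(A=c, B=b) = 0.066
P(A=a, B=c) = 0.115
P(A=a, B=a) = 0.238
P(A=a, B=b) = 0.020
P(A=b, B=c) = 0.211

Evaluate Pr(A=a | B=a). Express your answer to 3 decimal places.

P(B=a) = 0.238 + 0.045 + 0.065 = 0.348.
P(A=a | B=a) = 0.238/0.348 = 0.684.

0.684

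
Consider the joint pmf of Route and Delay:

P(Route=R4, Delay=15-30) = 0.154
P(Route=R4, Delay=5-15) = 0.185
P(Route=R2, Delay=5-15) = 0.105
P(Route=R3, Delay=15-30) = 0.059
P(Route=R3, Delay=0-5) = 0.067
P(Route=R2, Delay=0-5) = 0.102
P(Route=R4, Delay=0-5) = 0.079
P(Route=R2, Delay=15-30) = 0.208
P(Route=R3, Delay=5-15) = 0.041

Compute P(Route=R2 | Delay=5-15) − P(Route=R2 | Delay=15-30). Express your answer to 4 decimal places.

P(Delay=5-15) = 0.105 + 0.041 + 0.185 = 0.331; P(Route=R2 | Delay=5-15) = 0.105/0.331 = 0.31722.
P(Delay=15-30) = 0.208 + 0.059 + 0.154 = 0.421; P(Route=R2 | Delay=15-30) = 0.208/0.421 = 0.49406.
Difference = -0.1768.

-0.1768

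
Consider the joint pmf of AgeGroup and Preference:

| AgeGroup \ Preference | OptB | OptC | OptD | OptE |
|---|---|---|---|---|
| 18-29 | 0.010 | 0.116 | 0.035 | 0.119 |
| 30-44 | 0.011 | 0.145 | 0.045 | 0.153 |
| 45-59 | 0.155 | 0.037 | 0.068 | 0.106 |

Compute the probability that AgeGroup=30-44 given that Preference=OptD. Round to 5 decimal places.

P(Preference=OptD) = 0.035 + 0.045 + 0.068 = 0.148.
P(AgeGroup=30-44 | Preference=OptD) = 0.045/0.148 = 0.30405.

0.30405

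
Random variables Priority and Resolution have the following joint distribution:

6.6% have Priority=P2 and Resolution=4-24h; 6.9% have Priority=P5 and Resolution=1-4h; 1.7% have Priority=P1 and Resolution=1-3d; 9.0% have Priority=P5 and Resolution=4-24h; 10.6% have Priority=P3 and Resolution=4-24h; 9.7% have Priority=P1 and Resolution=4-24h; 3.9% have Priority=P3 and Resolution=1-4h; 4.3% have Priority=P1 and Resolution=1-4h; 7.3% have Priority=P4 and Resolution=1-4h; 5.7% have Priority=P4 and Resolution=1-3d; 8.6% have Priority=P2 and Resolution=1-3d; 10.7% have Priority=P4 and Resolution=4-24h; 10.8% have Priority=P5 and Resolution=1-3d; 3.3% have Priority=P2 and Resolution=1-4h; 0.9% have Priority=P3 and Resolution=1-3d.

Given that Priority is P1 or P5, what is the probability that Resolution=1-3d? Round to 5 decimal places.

P(Priority=P1) = 0.043 + 0.097 + 0.017 = 0.157.
P(Priority=P5) = 0.069 + 0.090 + 0.108 = 0.267.
P(Priority ∈ {P1, P5}) = 0.157 + 0.267 = 0.424; P(Resolution=1-3d, Priority ∈ {P1, P5}) = 0.017 + 0.108 = 0.125.
P(Resolution=1-3d | Priority ∈ {P1, P5}) = 0.125/0.424 = 0.29481.

0.29481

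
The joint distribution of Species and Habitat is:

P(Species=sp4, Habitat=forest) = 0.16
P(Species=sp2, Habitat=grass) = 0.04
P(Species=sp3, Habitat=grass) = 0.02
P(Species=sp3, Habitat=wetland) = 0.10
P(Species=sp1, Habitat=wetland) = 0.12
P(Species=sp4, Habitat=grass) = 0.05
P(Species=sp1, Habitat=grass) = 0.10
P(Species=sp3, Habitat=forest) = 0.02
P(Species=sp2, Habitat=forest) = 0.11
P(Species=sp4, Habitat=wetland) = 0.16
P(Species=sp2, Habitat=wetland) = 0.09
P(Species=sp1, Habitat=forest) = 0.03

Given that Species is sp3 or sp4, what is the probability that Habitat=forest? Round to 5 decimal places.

P(Species=sp3) = 0.02 + 0.02 + 0.10 = 0.14.
P(Species=sp4) = 0.16 + 0.05 + 0.16 = 0.37.
P(Species ∈ {sp3, sp4}) = 0.14 + 0.37 = 0.51; P(Habitat=forest, Species ∈ {sp3, sp4}) = 0.02 + 0.16 = 0.18.
P(Habitat=forest | Species ∈ {sp3, sp4}) = 0.18/0.51 = 0.35294.

0.35294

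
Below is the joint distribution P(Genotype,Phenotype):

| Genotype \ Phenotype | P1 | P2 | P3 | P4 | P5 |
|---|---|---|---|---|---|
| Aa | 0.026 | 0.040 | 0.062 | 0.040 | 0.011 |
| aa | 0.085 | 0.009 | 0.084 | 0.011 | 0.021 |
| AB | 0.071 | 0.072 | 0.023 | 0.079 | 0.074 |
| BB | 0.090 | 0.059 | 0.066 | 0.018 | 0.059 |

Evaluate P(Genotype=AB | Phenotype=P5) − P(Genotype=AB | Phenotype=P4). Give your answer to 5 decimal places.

-0.08530

P(Phenotype=P5) = 0.011 + 0.021 + 0.074 + 0.059 = 0.165; P(Genotype=AB | Phenotype=P5) = 0.074/0.165 = 0.448485.
P(Phenotype=P4) = 0.040 + 0.011 + 0.079 + 0.018 = 0.148; P(Genotype=AB | Phenotype=P4) = 0.079/0.148 = 0.533784.
Difference = -0.08530.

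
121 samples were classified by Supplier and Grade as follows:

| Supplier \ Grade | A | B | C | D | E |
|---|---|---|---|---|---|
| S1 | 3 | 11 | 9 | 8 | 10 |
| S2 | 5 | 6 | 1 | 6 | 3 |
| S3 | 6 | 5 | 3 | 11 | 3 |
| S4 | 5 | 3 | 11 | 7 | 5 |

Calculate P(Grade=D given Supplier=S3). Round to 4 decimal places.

Total with Supplier=S3: 6 + 5 + 3 + 11 + 3 = 28.
P(Grade=D | Supplier=S3) = 11/28 = 0.3929.

0.3929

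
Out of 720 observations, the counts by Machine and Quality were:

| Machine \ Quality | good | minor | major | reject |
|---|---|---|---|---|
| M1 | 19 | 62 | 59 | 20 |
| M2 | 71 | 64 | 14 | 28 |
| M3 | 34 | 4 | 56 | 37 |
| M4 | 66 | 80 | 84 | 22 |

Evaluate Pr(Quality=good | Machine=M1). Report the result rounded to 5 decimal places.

0.11875

Total with Machine=M1: 19 + 62 + 59 + 20 = 160.
P(Quality=good | Machine=M1) = 19/160 = 0.11875.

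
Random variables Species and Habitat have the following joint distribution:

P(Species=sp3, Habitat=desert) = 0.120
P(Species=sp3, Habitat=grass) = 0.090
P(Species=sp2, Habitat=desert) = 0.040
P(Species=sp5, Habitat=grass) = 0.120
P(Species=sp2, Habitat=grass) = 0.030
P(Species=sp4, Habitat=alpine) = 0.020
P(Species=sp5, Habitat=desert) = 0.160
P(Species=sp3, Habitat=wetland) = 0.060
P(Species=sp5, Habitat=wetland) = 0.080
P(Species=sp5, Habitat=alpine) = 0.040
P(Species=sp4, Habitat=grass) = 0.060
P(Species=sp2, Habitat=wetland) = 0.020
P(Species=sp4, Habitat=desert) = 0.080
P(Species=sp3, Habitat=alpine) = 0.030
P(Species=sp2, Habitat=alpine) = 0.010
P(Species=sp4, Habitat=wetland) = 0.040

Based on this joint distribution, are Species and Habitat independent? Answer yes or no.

Every cell satisfies P(Species,Habitat) = P(Species)·P(Habitat). For instance P(Species=sp3) = 0.300, P(Habitat=grass) = 0.300, and 0.300×0.300 = 0.090 matches the joint entry. So Species and Habitat are independent.

yes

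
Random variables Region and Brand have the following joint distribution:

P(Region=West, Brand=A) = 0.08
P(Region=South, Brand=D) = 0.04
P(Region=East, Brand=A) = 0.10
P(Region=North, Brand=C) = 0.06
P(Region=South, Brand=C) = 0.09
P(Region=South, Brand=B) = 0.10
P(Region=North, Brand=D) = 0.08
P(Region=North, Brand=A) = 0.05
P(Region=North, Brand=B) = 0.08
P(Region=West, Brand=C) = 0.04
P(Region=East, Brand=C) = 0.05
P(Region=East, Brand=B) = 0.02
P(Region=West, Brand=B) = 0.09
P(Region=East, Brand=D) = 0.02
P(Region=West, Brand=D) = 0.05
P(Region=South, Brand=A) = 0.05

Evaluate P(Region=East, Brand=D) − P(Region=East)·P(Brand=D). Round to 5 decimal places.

-0.01610

P(Region=East) = 0.10 + 0.02 + 0.05 + 0.02 = 0.19.
P(Brand=D) = 0.08 + 0.04 + 0.02 + 0.05 = 0.19.
P(Region=East, Brand=D) − P(Region=East)P(Brand=D) = 0.02 − 0.19×0.19 = -0.01610.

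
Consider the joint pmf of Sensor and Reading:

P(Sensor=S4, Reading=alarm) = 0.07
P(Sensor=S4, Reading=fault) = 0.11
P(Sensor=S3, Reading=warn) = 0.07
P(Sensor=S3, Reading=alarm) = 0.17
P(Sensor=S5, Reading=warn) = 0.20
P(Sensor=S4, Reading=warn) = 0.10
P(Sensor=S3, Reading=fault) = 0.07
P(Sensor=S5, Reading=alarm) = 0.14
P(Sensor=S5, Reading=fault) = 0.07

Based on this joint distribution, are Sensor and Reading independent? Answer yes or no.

P(Sensor=S3) = 0.31 and P(Reading=alarm) = 0.38, so their product is 0.1178, but P(Sensor=S3, Reading=alarm) = 0.17. Since these differ, Sensor and Reading are not independent.

no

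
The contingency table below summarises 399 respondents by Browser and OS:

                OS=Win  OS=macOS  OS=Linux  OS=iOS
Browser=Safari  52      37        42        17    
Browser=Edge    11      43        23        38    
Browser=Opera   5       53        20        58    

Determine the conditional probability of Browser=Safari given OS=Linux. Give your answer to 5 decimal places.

0.49412

Total with OS=Linux: 42 + 23 + 20 = 85.
P(Browser=Safari | OS=Linux) = 42/85 = 0.49412.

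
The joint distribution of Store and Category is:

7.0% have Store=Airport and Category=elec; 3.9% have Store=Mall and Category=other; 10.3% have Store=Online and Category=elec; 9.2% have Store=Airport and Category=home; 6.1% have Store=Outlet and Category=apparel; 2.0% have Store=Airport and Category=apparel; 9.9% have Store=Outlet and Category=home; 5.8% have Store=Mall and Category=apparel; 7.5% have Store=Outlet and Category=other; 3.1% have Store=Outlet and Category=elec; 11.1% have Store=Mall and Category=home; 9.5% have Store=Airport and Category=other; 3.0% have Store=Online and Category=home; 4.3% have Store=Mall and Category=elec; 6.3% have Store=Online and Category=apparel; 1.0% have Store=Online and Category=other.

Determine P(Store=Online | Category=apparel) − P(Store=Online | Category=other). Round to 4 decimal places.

0.2662

P(Category=apparel) = 0.058 + 0.020 + 0.061 + 0.063 = 0.202; P(Store=Online | Category=apparel) = 0.063/0.202 = 0.31188.
P(Category=other) = 0.039 + 0.095 + 0.075 + 0.010 = 0.219; P(Store=Online | Category=other) = 0.010/0.219 = 0.04566.
Difference = 0.2662.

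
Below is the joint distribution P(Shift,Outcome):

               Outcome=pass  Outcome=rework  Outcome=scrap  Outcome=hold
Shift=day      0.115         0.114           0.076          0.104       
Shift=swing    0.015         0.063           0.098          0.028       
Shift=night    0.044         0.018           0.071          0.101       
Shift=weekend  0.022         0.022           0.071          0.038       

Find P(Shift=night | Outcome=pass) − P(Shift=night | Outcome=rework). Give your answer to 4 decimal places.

P(Outcome=pass) = 0.115 + 0.015 + 0.044 + 0.022 = 0.196; P(Shift=night | Outcome=pass) = 0.044/0.196 = 0.22449.
P(Outcome=rework) = 0.114 + 0.063 + 0.018 + 0.022 = 0.217; P(Shift=night | Outcome=rework) = 0.018/0.217 = 0.08295.
Difference = 0.1415.

0.1415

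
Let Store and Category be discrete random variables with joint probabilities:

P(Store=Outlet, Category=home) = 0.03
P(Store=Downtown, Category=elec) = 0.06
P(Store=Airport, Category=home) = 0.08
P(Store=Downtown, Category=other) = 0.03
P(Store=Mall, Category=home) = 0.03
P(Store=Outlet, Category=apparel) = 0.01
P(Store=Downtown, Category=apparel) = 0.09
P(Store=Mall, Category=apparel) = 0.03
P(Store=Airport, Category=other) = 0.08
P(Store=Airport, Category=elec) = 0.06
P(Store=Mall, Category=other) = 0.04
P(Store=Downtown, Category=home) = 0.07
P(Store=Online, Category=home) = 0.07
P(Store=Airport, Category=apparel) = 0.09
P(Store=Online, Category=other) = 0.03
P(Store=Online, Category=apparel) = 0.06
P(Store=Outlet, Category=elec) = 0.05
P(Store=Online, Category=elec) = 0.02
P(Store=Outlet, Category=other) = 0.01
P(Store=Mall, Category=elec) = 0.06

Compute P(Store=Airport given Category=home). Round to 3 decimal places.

0.286

P(Category=home) = 0.07 + 0.03 + 0.08 + 0.03 + 0.07 = 0.28.
P(Store=Airport | Category=home) = 0.08/0.28 = 0.286.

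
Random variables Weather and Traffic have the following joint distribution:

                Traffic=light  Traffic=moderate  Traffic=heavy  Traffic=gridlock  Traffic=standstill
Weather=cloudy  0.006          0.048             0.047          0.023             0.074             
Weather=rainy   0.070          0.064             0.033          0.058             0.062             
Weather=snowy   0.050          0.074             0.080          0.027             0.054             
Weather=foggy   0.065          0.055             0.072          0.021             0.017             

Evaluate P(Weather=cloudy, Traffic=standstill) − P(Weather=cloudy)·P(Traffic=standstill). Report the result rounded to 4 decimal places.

0.0330

P(Weather=cloudy) = 0.006 + 0.048 + 0.047 + 0.023 + 0.074 = 0.198.
P(Traffic=standstill) = 0.074 + 0.062 + 0.054 + 0.017 = 0.207.
P(Weather=cloudy, Traffic=standstill) − P(Weather=cloudy)P(Traffic=standstill) = 0.074 − 0.198×0.207 = 0.0330.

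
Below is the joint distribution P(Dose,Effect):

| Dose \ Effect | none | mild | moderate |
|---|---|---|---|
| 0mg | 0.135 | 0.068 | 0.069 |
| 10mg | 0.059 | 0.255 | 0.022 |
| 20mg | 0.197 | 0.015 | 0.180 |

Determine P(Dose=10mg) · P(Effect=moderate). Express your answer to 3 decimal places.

0.091

P(Dose=10mg) = 0.059 + 0.255 + 0.022 = 0.336.
P(Effect=moderate) = 0.069 + 0.022 + 0.180 = 0.271.
Product: 0.336 × 0.271 = 0.091.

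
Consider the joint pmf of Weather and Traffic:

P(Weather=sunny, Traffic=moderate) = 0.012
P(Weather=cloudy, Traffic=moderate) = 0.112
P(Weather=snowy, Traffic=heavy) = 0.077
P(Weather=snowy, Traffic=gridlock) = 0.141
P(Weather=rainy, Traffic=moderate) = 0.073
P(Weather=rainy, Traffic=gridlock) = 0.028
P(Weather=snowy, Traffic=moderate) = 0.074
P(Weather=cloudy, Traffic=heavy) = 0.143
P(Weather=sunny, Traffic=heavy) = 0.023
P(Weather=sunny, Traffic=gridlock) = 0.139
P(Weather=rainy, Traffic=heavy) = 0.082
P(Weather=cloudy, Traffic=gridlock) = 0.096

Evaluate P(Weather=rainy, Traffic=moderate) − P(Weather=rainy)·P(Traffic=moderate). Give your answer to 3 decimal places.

0.023

P(Weather=rainy) = 0.073 + 0.082 + 0.028 = 0.183.
P(Traffic=moderate) = 0.012 + 0.112 + 0.073 + 0.074 = 0.271.
P(Weather=rainy, Traffic=moderate) − P(Weather=rainy)P(Traffic=moderate) = 0.073 − 0.183×0.271 = 0.023.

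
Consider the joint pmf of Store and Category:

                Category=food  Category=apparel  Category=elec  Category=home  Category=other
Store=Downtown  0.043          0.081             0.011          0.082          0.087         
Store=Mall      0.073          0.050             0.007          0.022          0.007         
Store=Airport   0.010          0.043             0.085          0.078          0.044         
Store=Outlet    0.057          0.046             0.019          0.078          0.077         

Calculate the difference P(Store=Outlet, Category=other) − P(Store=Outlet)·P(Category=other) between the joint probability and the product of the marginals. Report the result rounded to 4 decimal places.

0.0174

P(Store=Outlet) = 0.057 + 0.046 + 0.019 + 0.078 + 0.077 = 0.277.
P(Category=other) = 0.087 + 0.007 + 0.044 + 0.077 = 0.215.
P(Store=Outlet, Category=other) − P(Store=Outlet)P(Category=other) = 0.077 − 0.277×0.215 = 0.0174.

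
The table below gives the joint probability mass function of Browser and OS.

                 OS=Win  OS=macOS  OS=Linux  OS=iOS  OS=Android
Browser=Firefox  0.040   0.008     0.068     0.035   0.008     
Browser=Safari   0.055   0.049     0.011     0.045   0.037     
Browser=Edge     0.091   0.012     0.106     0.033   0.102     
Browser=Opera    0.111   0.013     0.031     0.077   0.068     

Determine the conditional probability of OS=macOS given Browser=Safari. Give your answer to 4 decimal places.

P(Browser=Safari) = 0.055 + 0.049 + 0.011 + 0.045 + 0.037 = 0.197.
P(OS=macOS | Browser=Safari) = 0.049/0.197 = 0.2487.

0.2487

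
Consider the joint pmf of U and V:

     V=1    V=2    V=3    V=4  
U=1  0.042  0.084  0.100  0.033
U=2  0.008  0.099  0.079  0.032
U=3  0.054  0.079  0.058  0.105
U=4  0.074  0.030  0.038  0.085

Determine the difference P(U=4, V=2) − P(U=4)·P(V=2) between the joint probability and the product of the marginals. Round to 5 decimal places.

P(U=4) = 0.074 + 0.030 + 0.038 + 0.085 = 0.227.
P(V=2) = 0.084 + 0.099 + 0.079 + 0.030 = 0.292.
P(U=4, V=2) − P(U=4)P(V=2) = 0.030 − 0.227×0.292 = -0.03628.

-0.03628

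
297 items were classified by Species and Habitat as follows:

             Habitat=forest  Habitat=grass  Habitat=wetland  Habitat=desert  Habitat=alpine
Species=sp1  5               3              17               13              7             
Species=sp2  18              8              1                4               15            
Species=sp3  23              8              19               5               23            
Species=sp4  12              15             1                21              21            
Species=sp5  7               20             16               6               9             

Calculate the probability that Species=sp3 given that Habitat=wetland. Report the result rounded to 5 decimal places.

0.35185

Total with Habitat=wetland: 17 + 1 + 19 + 1 + 16 = 54.
P(Species=sp3 | Habitat=wetland) = 19/54 = 0.35185.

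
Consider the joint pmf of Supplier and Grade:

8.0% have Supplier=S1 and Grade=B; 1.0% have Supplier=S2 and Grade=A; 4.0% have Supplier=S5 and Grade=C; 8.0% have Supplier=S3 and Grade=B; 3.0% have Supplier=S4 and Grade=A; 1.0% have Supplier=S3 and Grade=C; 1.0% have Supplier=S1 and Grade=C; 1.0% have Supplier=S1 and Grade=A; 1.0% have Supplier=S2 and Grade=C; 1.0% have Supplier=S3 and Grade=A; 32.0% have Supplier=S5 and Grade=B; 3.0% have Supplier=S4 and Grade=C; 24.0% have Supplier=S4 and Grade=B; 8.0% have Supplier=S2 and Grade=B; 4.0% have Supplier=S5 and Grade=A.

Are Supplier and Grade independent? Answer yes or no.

Every cell satisfies P(Supplier,Grade) = P(Supplier)·P(Grade). For instance P(Supplier=S5) = 0.400, P(Grade=C) = 0.100, and 0.400×0.100 = 0.040 matches the joint entry. So Supplier and Grade are independent.

yes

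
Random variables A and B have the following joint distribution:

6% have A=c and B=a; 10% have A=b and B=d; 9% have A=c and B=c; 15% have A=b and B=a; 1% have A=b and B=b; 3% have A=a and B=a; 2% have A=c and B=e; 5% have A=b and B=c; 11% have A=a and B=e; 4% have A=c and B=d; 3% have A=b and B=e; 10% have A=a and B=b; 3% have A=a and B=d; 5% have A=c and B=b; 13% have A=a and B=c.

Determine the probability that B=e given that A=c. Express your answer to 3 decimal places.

0.077

P(A=c) = 0.06 + 0.05 + 0.09 + 0.04 + 0.02 = 0.26.
P(B=e | A=c) = 0.02/0.26 = 0.077.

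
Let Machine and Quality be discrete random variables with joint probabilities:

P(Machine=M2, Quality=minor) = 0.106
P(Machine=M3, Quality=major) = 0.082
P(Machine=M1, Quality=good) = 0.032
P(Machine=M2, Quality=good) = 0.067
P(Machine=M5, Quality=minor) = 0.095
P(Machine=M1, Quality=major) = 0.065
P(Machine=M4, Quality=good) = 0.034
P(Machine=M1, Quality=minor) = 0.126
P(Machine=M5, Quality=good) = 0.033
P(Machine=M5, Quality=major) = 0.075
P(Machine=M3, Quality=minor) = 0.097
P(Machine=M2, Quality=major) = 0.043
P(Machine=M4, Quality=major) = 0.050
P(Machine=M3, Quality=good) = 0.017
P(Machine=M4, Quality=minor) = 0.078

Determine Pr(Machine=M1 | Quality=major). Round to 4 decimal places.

P(Quality=major) = 0.065 + 0.043 + 0.082 + 0.050 + 0.075 = 0.315.
P(Machine=M1 | Quality=major) = 0.065/0.315 = 0.2063.

0.2063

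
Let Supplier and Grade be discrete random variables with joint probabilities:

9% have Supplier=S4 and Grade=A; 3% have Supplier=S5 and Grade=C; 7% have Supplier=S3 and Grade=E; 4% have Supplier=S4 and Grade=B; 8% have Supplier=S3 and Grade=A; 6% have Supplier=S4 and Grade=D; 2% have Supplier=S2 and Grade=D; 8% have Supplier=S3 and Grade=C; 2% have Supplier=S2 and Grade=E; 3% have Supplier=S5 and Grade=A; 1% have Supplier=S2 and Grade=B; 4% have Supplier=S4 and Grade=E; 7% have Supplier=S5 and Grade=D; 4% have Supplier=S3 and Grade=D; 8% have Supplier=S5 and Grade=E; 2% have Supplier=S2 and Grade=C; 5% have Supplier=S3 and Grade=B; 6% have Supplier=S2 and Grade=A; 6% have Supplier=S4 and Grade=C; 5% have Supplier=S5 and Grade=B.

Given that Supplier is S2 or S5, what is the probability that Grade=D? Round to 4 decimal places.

0.2308

P(Supplier=S2) = 0.06 + 0.01 + 0.02 + 0.02 + 0.02 = 0.13.
P(Supplier=S5) = 0.03 + 0.05 + 0.03 + 0.07 + 0.08 = 0.26.
P(Supplier ∈ {S2, S5}) = 0.13 + 0.26 = 0.39; P(Grade=D, Supplier ∈ {S2, S5}) = 0.02 + 0.07 = 0.09.
P(Grade=D | Supplier ∈ {S2, S5}) = 0.09/0.39 = 0.2308.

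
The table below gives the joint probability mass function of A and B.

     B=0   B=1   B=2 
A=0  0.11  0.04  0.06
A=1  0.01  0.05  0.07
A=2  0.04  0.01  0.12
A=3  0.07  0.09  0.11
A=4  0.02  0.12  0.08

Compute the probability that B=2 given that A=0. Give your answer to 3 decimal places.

P(A=0) = 0.11 + 0.04 + 0.06 = 0.21.
P(B=2 | A=0) = 0.06/0.21 = 0.286.

0.286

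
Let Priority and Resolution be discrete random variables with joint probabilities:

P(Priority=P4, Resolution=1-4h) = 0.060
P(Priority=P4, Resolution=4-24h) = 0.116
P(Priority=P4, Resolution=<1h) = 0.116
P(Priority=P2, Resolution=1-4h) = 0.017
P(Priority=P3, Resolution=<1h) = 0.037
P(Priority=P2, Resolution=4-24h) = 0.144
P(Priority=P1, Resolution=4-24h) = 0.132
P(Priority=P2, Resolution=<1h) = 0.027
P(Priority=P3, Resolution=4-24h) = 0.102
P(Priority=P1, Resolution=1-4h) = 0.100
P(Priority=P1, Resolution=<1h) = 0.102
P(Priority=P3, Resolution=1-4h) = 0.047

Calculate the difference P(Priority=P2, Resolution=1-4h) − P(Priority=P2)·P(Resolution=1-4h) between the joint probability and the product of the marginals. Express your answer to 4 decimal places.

P(Priority=P2) = 0.027 + 0.017 + 0.144 = 0.188.
P(Resolution=1-4h) = 0.100 + 0.017 + 0.047 + 0.060 = 0.224.
P(Priority=P2, Resolution=1-4h) − P(Priority=P2)P(Resolution=1-4h) = 0.017 − 0.188×0.224 = -0.0251.

-0.0251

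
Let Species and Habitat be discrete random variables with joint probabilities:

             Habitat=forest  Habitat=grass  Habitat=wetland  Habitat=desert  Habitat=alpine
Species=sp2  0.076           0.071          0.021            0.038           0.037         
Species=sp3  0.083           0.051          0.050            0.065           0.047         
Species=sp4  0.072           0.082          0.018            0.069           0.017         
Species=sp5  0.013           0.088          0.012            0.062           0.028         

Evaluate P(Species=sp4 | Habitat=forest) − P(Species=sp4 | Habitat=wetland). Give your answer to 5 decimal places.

P(Habitat=forest) = 0.076 + 0.083 + 0.072 + 0.013 = 0.244; P(Species=sp4 | Habitat=forest) = 0.072/0.244 = 0.295082.
P(Habitat=wetland) = 0.021 + 0.050 + 0.018 + 0.012 = 0.101; P(Species=sp4 | Habitat=wetland) = 0.018/0.101 = 0.178218.
Difference = 0.11686.

0.11686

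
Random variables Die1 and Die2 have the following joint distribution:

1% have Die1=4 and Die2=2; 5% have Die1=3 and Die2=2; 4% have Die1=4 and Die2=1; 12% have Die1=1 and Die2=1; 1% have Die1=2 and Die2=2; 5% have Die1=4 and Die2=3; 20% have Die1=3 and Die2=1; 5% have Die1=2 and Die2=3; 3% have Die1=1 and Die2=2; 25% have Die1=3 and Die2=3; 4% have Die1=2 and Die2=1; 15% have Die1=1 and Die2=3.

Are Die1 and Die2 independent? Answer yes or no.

yes

Every cell satisfies P(Die1,Die2) = P(Die1)·P(Die2). For instance P(Die1=2) = 0.10, P(Die2=1) = 0.40, and 0.10×0.40 = 0.04 matches the joint entry. So Die1 and Die2 are independent.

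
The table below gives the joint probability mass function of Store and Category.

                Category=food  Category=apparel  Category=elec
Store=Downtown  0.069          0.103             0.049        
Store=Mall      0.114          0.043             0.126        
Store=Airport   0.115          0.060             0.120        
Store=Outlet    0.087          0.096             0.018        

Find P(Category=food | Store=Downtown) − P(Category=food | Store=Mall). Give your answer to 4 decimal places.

-0.0906

P(Store=Downtown) = 0.069 + 0.103 + 0.049 = 0.221; P(Category=food | Store=Downtown) = 0.069/0.221 = 0.31222.
P(Store=Mall) = 0.114 + 0.043 + 0.126 = 0.283; P(Category=food | Store=Mall) = 0.114/0.283 = 0.40283.
Difference = -0.0906.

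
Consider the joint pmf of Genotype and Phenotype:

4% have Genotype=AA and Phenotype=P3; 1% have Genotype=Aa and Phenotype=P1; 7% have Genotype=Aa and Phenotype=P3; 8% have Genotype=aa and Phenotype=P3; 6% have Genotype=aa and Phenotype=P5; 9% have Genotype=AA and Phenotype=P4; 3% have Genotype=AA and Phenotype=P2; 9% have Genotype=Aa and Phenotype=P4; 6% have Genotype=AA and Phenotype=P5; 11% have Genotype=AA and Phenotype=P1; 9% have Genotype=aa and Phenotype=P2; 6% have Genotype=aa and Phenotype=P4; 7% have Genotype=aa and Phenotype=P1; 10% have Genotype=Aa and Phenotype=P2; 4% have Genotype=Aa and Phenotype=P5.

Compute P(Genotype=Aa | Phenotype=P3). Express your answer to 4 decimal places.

P(Phenotype=P3) = 0.04 + 0.07 + 0.08 = 0.19.
P(Genotype=Aa | Phenotype=P3) = 0.07/0.19 = 0.3684.

0.3684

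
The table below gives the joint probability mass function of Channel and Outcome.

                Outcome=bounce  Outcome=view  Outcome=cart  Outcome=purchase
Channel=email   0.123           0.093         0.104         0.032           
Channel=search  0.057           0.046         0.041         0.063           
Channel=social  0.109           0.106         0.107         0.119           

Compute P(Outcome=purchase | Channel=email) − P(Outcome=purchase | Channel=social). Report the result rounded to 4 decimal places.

-0.1789

P(Channel=email) = 0.123 + 0.093 + 0.104 + 0.032 = 0.352; P(Outcome=purchase | Channel=email) = 0.032/0.352 = 0.09091.
P(Channel=social) = 0.109 + 0.106 + 0.107 + 0.119 = 0.441; P(Outcome=purchase | Channel=social) = 0.119/0.441 = 0.26984.
Difference = -0.1789.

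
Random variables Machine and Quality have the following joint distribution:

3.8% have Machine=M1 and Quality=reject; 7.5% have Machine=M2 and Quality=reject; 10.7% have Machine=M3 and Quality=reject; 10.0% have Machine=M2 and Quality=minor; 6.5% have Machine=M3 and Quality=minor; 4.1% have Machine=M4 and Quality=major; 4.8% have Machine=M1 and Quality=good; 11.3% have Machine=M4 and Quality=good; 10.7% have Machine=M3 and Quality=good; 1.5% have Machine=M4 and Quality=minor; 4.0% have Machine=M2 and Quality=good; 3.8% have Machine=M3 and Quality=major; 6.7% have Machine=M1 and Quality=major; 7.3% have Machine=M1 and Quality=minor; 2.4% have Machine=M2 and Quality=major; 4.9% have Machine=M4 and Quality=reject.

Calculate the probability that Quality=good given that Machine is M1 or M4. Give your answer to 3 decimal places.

P(Machine=M1) = 0.048 + 0.073 + 0.067 + 0.038 = 0.226.
P(Machine=M4) = 0.113 + 0.015 + 0.041 + 0.049 = 0.218.
P(Machine ∈ {M1, M4}) = 0.226 + 0.218 = 0.444; P(Quality=good, Machine ∈ {M1, M4}) = 0.048 + 0.113 = 0.161.
P(Quality=good | Machine ∈ {M1, M4}) = 0.161/0.444 = 0.363.

0.363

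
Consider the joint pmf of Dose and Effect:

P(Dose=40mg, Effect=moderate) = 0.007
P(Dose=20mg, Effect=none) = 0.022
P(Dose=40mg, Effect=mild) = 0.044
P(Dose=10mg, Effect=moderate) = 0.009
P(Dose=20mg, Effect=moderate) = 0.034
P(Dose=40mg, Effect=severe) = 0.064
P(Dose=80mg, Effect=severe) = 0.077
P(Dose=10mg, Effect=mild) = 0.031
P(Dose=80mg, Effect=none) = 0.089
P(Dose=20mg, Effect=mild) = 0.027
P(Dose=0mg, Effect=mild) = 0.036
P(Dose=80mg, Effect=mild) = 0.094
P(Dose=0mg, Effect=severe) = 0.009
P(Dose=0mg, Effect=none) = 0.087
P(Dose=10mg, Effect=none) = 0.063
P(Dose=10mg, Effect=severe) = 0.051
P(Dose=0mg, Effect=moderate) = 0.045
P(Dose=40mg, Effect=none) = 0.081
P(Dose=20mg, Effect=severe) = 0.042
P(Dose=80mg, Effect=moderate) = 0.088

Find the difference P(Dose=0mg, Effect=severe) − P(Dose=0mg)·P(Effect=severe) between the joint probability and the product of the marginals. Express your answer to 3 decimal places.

P(Dose=0mg) = 0.087 + 0.036 + 0.045 + 0.009 = 0.177.
P(Effect=severe) = 0.009 + 0.051 + 0.042 + 0.064 + 0.077 = 0.243.
P(Dose=0mg, Effect=severe) − P(Dose=0mg)P(Effect=severe) = 0.009 − 0.177×0.243 = -0.034.

-0.034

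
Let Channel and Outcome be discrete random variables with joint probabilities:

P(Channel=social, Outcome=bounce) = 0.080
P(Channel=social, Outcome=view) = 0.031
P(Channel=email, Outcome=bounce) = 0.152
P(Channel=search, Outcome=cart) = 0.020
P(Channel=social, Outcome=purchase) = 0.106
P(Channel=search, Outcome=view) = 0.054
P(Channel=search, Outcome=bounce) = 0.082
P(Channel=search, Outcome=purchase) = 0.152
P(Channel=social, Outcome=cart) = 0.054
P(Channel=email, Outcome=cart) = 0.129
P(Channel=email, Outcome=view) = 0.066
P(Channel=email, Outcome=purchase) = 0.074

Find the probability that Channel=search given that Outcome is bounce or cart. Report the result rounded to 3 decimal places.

P(Outcome=bounce) = 0.152 + 0.082 + 0.080 = 0.314.
P(Outcome=cart) = 0.129 + 0.020 + 0.054 = 0.203.
P(Outcome ∈ {bounce, cart}) = 0.314 + 0.203 = 0.517; P(Channel=search, Outcome ∈ {bounce, cart}) = 0.082 + 0.020 = 0.102.
P(Channel=search | Outcome ∈ {bounce, cart}) = 0.102/0.517 = 0.197.

0.197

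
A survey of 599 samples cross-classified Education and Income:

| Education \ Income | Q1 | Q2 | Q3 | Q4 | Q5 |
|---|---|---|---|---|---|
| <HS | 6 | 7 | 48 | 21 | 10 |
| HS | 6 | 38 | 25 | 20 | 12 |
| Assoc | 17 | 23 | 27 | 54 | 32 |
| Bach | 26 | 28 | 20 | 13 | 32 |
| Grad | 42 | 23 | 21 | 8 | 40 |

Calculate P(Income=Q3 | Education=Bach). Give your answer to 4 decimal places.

0.1681

Total with Education=Bach: 26 + 28 + 20 + 13 + 32 = 119.
P(Income=Q3 | Education=Bach) = 20/119 = 0.1681.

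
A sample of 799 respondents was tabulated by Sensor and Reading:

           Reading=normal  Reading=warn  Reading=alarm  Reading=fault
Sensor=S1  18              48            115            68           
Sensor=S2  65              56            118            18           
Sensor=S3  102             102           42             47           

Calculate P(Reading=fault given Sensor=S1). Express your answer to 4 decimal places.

0.2731

Total with Sensor=S1: 18 + 48 + 115 + 68 = 249.
P(Reading=fault | Sensor=S1) = 68/249 = 0.2731.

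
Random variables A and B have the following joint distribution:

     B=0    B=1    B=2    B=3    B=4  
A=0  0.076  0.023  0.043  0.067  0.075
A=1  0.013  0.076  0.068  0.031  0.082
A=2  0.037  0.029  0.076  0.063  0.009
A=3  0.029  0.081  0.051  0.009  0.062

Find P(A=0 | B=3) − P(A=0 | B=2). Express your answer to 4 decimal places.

0.2134

P(B=3) = 0.067 + 0.031 + 0.063 + 0.009 = 0.170; P(A=0 | B=3) = 0.067/0.170 = 0.39412.
P(B=2) = 0.043 + 0.068 + 0.076 + 0.051 = 0.238; P(A=0 | B=2) = 0.043/0.238 = 0.18067.
Difference = 0.2134.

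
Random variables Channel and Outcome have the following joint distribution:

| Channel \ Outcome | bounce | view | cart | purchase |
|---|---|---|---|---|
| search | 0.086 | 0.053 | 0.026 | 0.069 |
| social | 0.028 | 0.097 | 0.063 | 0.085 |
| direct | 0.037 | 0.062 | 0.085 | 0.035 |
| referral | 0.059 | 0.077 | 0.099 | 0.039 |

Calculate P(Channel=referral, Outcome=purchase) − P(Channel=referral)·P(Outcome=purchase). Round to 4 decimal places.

-0.0235

P(Channel=referral) = 0.059 + 0.077 + 0.099 + 0.039 = 0.274.
P(Outcome=purchase) = 0.069 + 0.085 + 0.035 + 0.039 = 0.228.
P(Channel=referral, Outcome=purchase) − P(Channel=referral)P(Outcome=purchase) = 0.039 − 0.274×0.228 = -0.0235.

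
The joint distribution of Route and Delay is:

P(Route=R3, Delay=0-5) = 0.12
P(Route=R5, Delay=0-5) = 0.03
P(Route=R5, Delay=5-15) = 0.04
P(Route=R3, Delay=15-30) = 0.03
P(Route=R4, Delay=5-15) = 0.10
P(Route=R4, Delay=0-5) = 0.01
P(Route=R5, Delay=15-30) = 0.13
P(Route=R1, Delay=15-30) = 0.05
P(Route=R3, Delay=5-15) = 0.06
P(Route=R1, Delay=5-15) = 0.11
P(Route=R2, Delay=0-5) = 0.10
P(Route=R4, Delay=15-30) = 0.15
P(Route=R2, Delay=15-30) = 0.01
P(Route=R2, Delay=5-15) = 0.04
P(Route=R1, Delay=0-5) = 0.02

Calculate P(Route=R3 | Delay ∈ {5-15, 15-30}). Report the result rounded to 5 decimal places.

P(Delay=5-15) = 0.11 + 0.04 + 0.06 + 0.10 + 0.04 = 0.35.
P(Delay=15-30) = 0.05 + 0.01 + 0.03 + 0.15 + 0.13 = 0.37.
P(Delay ∈ {5-15, 15-30}) = 0.35 + 0.37 = 0.72; P(Route=R3, Delay ∈ {5-15, 15-30}) = 0.06 + 0.03 = 0.09.
P(Route=R3 | Delay ∈ {5-15, 15-30}) = 0.09/0.72 = 0.12500.

0.12500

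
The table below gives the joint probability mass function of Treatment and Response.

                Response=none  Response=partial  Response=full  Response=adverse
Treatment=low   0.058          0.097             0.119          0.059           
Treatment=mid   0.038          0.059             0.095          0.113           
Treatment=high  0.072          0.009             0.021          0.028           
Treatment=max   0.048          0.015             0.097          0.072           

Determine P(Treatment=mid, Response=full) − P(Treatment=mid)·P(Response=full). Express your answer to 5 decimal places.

-0.00626

P(Treatment=mid) = 0.038 + 0.059 + 0.095 + 0.113 = 0.305.
P(Response=full) = 0.119 + 0.095 + 0.021 + 0.097 = 0.332.
P(Treatment=mid, Response=full) − P(Treatment=mid)P(Response=full) = 0.095 − 0.305×0.332 = -0.00626.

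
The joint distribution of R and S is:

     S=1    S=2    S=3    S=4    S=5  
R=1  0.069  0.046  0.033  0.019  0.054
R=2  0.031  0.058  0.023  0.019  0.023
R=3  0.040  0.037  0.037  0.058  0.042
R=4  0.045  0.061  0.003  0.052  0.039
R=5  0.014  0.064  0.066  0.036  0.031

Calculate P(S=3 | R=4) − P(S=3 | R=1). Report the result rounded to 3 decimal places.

P(R=4) = 0.045 + 0.061 + 0.003 + 0.052 + 0.039 = 0.200; P(S=3 | R=4) = 0.003/0.200 = 0.0150.
P(R=1) = 0.069 + 0.046 + 0.033 + 0.019 + 0.054 = 0.221; P(S=3 | R=1) = 0.033/0.221 = 0.1493.
Difference = -0.134.

-0.134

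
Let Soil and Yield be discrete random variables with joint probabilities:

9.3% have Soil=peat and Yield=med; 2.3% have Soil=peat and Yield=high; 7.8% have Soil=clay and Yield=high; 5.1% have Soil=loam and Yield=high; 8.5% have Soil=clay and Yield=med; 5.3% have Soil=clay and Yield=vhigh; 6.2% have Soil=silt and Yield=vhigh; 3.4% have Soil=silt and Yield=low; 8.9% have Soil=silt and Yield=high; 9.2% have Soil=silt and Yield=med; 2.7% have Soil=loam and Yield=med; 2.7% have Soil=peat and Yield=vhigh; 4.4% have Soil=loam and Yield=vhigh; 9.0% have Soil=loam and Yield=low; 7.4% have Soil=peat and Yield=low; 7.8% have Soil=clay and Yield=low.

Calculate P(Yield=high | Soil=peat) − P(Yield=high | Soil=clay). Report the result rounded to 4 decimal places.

P(Soil=peat) = 0.074 + 0.093 + 0.023 + 0.027 = 0.217; P(Yield=high | Soil=peat) = 0.023/0.217 = 0.10599.
P(Soil=clay) = 0.078 + 0.085 + 0.078 + 0.053 = 0.294; P(Yield=high | Soil=clay) = 0.078/0.294 = 0.26531.
Difference = -0.1593.

-0.1593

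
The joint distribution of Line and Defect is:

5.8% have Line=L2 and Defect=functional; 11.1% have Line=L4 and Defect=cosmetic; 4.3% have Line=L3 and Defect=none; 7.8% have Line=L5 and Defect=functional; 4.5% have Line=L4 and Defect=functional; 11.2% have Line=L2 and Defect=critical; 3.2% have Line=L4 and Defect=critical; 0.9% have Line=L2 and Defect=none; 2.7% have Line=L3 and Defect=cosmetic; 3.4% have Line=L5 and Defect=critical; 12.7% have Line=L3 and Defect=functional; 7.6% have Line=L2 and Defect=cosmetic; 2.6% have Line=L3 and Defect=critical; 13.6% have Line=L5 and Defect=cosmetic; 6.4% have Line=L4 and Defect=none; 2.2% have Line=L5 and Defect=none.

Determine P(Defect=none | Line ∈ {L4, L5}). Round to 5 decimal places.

0.16475

P(Line=L4) = 0.064 + 0.111 + 0.045 + 0.032 = 0.252.
P(Line=L5) = 0.022 + 0.136 + 0.078 + 0.034 = 0.270.
P(Line ∈ {L4, L5}) = 0.252 + 0.270 = 0.522; P(Defect=none, Line ∈ {L4, L5}) = 0.064 + 0.022 = 0.086.
P(Defect=none | Line ∈ {L4, L5}) = 0.086/0.522 = 0.16475.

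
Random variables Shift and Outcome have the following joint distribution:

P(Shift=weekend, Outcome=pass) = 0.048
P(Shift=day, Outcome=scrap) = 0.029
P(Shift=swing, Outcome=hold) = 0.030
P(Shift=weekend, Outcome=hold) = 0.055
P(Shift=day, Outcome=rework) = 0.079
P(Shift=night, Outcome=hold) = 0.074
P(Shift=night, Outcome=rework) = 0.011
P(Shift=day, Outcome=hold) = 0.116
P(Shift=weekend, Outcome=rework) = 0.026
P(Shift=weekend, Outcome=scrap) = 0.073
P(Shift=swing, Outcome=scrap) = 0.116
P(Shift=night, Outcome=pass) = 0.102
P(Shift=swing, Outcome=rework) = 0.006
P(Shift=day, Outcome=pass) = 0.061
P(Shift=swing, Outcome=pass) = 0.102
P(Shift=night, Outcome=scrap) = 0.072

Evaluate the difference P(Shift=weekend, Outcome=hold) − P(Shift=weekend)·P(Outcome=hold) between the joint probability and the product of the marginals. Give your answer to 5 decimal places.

-0.00055

P(Shift=weekend) = 0.048 + 0.026 + 0.073 + 0.055 = 0.202.
P(Outcome=hold) = 0.116 + 0.030 + 0.074 + 0.055 = 0.275.
P(Shift=weekend, Outcome=hold) − P(Shift=weekend)P(Outcome=hold) = 0.055 − 0.202×0.275 = -0.00055.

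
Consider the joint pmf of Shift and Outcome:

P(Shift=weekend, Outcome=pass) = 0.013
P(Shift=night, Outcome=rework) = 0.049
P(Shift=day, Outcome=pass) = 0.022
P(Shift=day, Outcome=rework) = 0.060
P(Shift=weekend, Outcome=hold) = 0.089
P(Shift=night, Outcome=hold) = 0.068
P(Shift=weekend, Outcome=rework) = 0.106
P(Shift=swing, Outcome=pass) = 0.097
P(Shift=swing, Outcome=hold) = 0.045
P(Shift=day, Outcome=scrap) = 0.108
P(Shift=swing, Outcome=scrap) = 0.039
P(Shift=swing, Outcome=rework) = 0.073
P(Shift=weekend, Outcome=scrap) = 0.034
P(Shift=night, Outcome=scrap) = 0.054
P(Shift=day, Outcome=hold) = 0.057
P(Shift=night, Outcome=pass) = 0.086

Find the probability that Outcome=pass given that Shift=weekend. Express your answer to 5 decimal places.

P(Shift=weekend) = 0.013 + 0.106 + 0.034 + 0.089 = 0.242.
P(Outcome=pass | Shift=weekend) = 0.013/0.242 = 0.05372.

0.05372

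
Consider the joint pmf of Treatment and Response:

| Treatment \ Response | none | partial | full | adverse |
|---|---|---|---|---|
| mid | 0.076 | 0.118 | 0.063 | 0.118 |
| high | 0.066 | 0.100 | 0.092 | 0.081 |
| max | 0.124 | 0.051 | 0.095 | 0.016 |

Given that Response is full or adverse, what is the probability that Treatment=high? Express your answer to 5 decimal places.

0.37204

P(Response=full) = 0.063 + 0.092 + 0.095 = 0.250.
P(Response=adverse) = 0.118 + 0.081 + 0.016 = 0.215.
P(Response ∈ {full, adverse}) = 0.250 + 0.215 = 0.465; P(Treatment=high, Response ∈ {full, adverse}) = 0.092 + 0.081 = 0.173.
P(Treatment=high | Response ∈ {full, adverse}) = 0.173/0.465 = 0.37204.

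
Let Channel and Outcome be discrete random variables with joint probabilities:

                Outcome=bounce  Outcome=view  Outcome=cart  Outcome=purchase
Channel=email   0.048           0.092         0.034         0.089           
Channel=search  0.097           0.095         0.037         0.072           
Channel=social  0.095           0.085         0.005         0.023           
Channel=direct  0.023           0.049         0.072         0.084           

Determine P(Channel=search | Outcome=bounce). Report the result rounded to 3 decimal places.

0.369

P(Outcome=bounce) = 0.048 + 0.097 + 0.095 + 0.023 = 0.263.
P(Channel=search | Outcome=bounce) = 0.097/0.263 = 0.369.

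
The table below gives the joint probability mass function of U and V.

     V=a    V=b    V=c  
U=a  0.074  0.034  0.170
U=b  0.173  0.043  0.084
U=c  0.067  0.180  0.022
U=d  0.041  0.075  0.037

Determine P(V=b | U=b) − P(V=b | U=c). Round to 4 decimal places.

-0.5258

P(U=b) = 0.173 + 0.043 + 0.084 = 0.300; P(V=b | U=b) = 0.043/0.300 = 0.14333.
P(U=c) = 0.067 + 0.180 + 0.022 = 0.269; P(V=b | U=c) = 0.180/0.269 = 0.66914.
Difference = -0.5258.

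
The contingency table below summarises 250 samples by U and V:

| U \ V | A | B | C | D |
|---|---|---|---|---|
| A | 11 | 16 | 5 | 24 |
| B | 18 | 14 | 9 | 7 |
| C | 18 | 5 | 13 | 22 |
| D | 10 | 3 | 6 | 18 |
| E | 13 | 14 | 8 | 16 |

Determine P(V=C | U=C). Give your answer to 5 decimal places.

Total with U=C: 18 + 5 + 13 + 22 = 58.
P(V=C | U=C) = 13/58 = 0.22414.

0.22414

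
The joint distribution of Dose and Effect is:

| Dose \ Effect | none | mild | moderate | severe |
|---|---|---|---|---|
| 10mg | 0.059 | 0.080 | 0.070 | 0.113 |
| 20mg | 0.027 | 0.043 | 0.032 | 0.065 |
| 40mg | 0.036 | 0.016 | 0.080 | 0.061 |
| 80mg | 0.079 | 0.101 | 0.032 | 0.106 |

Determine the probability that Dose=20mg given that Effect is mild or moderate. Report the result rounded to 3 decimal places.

P(Effect=mild) = 0.080 + 0.043 + 0.016 + 0.101 = 0.240.
P(Effect=moderate) = 0.070 + 0.032 + 0.080 + 0.032 = 0.214.
P(Effect ∈ {mild, moderate}) = 0.240 + 0.214 = 0.454; P(Dose=20mg, Effect ∈ {mild, moderate}) = 0.043 + 0.032 = 0.075.
P(Dose=20mg | Effect ∈ {mild, moderate}) = 0.075/0.454 = 0.165.

0.165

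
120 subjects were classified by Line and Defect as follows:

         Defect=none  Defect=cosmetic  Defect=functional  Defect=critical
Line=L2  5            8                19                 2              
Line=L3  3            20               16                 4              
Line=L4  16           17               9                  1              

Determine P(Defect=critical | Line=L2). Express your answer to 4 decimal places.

Total with Line=L2: 5 + 8 + 19 + 2 = 34.
P(Defect=critical | Line=L2) = 2/34 = 0.0588.

0.0588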